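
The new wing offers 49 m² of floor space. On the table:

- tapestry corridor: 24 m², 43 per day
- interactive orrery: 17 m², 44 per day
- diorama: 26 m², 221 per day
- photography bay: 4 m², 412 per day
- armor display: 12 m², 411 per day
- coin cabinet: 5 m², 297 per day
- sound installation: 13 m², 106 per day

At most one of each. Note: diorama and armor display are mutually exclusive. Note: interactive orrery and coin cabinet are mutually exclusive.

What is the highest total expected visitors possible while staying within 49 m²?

Photography bay + armor display + coin cabinet + sound installation uses 34 of the 49 m² and totals 1226.

1226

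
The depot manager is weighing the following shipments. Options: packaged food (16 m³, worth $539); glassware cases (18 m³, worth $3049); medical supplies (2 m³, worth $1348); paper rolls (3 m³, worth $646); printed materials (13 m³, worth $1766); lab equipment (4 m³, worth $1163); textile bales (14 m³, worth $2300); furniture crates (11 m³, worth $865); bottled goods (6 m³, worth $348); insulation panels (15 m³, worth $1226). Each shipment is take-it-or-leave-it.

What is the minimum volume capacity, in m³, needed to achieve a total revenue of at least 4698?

Minimise m³ subject to total revenue ≥ 4698.
Taking medical supplies + lab equipment + textile bales gives 4811 (≥ 4698) for 20 m³.
No combination under 20 m³ hits 4698.

20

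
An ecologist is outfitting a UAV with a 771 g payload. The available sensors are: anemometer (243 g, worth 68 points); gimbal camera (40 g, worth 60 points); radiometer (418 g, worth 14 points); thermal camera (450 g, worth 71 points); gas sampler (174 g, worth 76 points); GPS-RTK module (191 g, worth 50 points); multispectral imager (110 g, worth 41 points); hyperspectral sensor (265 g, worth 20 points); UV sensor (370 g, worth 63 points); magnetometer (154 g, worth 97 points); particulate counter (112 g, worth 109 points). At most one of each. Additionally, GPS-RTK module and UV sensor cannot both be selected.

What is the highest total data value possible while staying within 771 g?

410

A density-first pass picks gimbal camera + gas sampler + multispectral imager + magnetometer + particulate counter — 383 at 590 g.
Replace multispectral imager with anemometer: the trade gains 27 net, giving 410 at 723 g.
Runner-up gimbal camera + gas sampler + GPS-RTK module + magnetometer + particulate counter tops out at 392.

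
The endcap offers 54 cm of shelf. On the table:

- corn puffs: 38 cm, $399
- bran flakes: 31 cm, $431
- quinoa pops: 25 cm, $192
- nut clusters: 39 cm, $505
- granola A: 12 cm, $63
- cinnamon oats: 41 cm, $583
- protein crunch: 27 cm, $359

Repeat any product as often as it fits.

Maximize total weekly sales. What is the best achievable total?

The ratio heuristic lands on granola A + cinnamon oats (646) but leaves 1 cm idle.
The 53 cm tied up in granola A and cinnamon oats is better spent on 2×protein crunch — total rises to 718 (54 cm).
That's the maximum — no swap from here does better than 718.

718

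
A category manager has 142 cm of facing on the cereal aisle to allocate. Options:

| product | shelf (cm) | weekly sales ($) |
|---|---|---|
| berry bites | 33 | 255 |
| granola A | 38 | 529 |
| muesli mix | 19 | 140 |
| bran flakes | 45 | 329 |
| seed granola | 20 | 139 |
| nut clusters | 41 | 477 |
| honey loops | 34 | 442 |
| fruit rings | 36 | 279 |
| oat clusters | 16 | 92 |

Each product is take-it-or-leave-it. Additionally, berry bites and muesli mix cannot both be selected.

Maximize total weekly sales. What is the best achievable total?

1588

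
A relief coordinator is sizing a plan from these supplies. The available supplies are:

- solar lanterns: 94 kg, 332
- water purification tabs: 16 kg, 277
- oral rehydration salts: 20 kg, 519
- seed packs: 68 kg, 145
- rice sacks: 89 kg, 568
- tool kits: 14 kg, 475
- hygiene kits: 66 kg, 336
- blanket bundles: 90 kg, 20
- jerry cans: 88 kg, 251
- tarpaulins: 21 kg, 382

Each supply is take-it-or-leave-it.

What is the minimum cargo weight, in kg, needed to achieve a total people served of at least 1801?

137

Look for the lowest-cargo combination reaching 1801.
Taking water purification tabs + oral rehydration salts + tool kits + hygiene kits + tarpaulins gives 1989 (≥ 1801) for 137 kg.
Below 137 kg the best achievable stays under 1801.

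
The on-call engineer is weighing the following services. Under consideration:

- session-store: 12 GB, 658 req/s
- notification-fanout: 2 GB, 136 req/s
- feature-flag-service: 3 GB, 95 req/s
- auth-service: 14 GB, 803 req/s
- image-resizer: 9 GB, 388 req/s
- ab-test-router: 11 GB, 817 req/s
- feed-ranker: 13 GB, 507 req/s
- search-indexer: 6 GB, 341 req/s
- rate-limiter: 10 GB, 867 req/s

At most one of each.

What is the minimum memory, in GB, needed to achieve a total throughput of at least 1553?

21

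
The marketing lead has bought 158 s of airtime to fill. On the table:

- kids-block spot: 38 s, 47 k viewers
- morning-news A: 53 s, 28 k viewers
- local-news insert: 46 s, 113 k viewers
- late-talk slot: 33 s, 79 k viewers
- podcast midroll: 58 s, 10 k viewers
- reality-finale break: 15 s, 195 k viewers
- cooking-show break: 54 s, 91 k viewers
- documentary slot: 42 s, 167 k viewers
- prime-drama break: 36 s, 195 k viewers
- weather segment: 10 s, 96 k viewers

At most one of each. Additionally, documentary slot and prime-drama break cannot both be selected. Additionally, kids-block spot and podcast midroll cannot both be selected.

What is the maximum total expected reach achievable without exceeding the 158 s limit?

Taking local-news insert + late-talk slot + reality-finale break + prime-drama break + weather segment: 140 s used, 678 in expected reach.

678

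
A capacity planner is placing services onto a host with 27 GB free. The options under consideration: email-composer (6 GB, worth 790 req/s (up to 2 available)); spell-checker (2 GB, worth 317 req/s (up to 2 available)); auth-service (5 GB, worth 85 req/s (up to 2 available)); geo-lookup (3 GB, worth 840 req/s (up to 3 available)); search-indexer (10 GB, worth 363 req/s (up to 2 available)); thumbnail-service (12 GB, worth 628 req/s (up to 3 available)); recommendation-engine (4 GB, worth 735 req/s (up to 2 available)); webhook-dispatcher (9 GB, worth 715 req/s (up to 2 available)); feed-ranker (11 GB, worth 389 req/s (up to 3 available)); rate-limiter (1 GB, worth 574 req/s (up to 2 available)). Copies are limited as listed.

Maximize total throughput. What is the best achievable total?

6245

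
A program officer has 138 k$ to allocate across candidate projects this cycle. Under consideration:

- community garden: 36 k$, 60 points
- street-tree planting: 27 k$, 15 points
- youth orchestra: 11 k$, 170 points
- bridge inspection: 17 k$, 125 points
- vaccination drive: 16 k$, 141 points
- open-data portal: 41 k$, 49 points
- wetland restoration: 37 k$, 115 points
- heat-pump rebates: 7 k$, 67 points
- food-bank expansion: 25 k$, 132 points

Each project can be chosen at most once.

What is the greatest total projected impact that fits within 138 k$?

Taking youth orchestra + bridge inspection + vaccination drive + wetland restoration + heat-pump rebates + food-bank expansion: 113 k$ used, 750 in projected impact.
Runner-up street-tree planting + youth orchestra + bridge inspection + vaccination drive + wetland restoration + food-bank expansion tops out at 698.

750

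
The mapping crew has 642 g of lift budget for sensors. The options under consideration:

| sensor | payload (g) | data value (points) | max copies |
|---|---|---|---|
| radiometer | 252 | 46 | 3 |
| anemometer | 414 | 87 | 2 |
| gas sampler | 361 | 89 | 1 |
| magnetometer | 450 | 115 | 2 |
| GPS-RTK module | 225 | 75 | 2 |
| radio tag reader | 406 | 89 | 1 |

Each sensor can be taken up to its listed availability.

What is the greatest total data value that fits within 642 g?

Greedy by ratio would take 2×GPS-RTK module: 450 g used, total 150.
The 225 g tied up in GPS-RTK module is better spent on radio tag reader — total rises to 164 (631 g).
That's the maximum — no swap from here does better than 164.

164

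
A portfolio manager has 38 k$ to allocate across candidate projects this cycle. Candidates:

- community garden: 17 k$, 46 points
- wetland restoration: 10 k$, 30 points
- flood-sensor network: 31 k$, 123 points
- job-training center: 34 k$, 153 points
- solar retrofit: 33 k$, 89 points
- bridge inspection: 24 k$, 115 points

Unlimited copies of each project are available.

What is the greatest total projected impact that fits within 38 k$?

153

A density-first pass picks wetland restoration + bridge inspection — 145 at 34 k$.
Dropping wetland restoration and bridge inspection frees 34 k$; slotting in job-training center (34 k$) lifts the total to 153 at 34 k$.
No other feasible combination exceeds 153.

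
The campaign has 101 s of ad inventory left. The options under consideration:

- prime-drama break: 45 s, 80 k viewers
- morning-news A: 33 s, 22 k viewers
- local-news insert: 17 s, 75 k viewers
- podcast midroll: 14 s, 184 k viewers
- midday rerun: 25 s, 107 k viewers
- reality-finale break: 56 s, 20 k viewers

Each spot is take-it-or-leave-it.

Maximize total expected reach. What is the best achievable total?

446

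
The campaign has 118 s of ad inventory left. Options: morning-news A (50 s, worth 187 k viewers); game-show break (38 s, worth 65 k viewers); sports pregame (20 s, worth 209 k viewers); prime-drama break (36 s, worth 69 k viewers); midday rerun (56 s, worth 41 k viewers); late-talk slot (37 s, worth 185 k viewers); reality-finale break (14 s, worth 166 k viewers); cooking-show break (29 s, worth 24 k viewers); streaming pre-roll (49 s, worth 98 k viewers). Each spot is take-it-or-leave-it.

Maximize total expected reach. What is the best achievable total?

Sports pregame + prime-drama break + late-talk slot + reality-finale break uses 107 of the 118 s and totals 629.
No other feasible combination exceeds 629.

629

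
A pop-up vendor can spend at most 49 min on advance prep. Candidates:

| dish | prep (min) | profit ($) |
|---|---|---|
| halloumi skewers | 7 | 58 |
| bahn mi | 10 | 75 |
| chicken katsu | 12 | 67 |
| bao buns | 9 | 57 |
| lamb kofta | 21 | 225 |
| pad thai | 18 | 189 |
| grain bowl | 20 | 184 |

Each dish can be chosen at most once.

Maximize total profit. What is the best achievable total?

By profit per min: lamb kofta 10.71, pad thai 10.50, grain bowl 9.20, halloumi skewers 8.29 lead.
Filling by ratio: halloumi skewers + lamb kofta + pad thai for 472, with 3 min left unused.
The 7 min tied up in halloumi skewers is better spent on bahn mi — total rises to 489 (49 min).
Runner-up halloumi skewers + lamb kofta + pad thai tops out at 472.

489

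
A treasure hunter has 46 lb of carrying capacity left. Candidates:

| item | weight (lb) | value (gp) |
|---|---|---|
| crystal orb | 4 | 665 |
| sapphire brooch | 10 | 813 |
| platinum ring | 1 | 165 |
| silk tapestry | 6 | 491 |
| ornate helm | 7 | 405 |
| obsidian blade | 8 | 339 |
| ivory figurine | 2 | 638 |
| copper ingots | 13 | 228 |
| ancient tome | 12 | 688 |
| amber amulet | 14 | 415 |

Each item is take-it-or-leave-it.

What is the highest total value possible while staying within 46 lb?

3865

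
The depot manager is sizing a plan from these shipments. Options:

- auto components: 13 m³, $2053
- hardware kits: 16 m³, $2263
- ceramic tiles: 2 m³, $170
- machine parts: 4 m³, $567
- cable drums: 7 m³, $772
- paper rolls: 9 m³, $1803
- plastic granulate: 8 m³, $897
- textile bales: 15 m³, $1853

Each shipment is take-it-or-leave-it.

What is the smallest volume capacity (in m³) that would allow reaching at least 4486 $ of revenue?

28

Minimise m³ subject to total revenue ≥ 4486.
auto components + ceramic tiles + machine parts + paper rolls reaches 4593 using 28 m³.
No combination under 28 m³ hits 4486.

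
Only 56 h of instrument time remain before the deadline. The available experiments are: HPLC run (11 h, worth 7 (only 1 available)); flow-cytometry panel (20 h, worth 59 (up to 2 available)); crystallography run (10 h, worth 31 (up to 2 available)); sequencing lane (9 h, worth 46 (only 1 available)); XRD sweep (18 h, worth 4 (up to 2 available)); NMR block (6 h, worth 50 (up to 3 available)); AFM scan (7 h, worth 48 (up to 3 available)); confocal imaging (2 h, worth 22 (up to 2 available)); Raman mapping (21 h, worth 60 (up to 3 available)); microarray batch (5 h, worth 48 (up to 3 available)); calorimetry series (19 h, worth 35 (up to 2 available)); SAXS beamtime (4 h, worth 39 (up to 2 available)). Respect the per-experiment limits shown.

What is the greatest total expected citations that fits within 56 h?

Greedy by ratio would take 3×NMR block + AFM scan + 2×confocal imaging + 3×microarray batch + 2×SAXS beamtime: 52 h used, total 464.
Replace SAXS beamtime with AFM scan: the trade gains 9 net, giving 473 at 55 h.
Every other selection either busts 56 h or exceeds an availability limit or fails to beat 473.

473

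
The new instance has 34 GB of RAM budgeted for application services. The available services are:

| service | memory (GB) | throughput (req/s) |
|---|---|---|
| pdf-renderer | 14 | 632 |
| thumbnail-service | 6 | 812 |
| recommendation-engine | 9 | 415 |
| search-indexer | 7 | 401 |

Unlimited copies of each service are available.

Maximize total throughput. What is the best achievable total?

4060

5×thumbnail-service uses 30 of the 34 GB and totals 4060.
That's the maximum — no swap from here does better than 4060.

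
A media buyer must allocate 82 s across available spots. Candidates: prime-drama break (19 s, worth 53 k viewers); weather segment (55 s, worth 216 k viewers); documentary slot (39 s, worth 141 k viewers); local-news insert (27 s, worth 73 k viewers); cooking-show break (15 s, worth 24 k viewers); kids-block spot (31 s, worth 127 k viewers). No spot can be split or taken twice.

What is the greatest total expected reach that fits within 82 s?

289

Filling by ratio: documentary slot + kids-block spot for 268, with 12 s left unused.
Dropping documentary slot and kids-block spot frees 70 s; slotting in weather segment + local-news insert (82 s) lifts the total to 289 at 82 s.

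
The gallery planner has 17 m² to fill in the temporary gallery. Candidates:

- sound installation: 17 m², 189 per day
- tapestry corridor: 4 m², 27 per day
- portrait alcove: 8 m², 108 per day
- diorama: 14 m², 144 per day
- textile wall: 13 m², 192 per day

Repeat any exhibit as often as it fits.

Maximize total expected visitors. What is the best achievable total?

219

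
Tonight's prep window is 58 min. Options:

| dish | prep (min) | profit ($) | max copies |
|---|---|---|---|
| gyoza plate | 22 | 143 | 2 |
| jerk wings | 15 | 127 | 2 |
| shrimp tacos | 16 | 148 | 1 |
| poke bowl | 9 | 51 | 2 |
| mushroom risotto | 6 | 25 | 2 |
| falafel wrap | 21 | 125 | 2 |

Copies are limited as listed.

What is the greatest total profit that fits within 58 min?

453

2×jerk wings + shrimp tacos + poke bowl uses 55 of the 58 min and totals 453.
The spare 3 min is too small for any remaining dish, and no exchange beats 453.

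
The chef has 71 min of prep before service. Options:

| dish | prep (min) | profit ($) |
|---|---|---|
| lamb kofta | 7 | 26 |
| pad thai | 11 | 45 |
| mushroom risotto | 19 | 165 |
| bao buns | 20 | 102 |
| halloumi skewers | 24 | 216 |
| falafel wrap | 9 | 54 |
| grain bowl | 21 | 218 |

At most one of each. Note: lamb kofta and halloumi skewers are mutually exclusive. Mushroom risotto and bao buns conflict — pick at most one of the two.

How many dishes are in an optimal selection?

3

Best achievable profit is 599.
mushroom risotto + halloumi skewers + grain bowl hits 599 at 64 min.
All optima have 3 dishes.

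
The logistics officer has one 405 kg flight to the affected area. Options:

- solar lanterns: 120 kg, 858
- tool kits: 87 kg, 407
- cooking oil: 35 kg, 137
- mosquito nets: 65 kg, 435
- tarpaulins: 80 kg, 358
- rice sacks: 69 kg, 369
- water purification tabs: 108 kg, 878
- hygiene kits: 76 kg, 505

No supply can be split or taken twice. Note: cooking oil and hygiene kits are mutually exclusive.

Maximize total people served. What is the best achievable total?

Best packing: solar lanterns + cooking oil + mosquito nets + rice sacks + water purification tabs — 397 kg, 2677 total.
The closest alternative, solar lanterns + mosquito nets + water purification tabs + hygiene kits, reaches only 2676.

2677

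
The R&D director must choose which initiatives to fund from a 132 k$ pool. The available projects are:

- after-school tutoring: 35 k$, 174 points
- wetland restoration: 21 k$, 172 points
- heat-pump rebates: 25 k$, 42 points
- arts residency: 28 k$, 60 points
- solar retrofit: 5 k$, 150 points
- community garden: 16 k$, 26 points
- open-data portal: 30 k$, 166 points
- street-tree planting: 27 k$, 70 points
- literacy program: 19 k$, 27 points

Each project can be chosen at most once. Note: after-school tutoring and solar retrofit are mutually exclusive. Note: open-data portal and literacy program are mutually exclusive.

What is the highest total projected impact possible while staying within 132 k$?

644

Best packing: wetland restoration + arts residency + solar retrofit + community garden + open-data portal + street-tree planting — 127 k$, 644 total.
Every other selection either busts 132 k$ or breaks a pairing rule or fails to beat 644.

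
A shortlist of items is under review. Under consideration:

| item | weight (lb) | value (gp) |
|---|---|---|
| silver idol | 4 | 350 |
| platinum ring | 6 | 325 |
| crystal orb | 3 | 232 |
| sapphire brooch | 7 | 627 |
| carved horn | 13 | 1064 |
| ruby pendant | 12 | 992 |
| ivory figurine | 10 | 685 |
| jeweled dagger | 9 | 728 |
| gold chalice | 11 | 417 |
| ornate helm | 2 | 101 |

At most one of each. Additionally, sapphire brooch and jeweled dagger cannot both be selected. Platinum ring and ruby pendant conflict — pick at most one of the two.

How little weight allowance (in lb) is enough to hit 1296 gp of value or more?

16

Look for the lowest-weight combination reaching 1296.
crystal orb + carved horn: 1296 value at 16 lb.
Any bundle with less than 16 lb falls short of 1296.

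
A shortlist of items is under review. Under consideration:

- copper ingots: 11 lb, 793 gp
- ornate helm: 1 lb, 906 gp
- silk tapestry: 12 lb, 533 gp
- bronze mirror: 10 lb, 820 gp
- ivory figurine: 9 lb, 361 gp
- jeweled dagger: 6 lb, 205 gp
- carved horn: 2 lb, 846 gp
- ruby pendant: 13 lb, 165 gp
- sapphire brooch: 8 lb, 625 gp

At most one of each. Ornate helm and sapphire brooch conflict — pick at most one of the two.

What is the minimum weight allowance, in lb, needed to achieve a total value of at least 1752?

Minimise lb subject to total value ≥ 1752.
ornate helm + carved horn reaches 1752 using 3 lb.
Any bundle with less than 3 lb falls short of 1752.

3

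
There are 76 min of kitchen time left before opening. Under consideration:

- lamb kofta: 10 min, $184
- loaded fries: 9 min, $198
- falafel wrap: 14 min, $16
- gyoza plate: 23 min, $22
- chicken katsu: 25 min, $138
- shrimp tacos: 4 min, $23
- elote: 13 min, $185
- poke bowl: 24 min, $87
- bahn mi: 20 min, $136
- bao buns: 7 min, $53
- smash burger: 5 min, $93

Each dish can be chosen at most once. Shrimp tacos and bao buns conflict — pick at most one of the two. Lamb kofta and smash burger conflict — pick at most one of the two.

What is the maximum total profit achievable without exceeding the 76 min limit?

Ranking by ratio (profit/min): loaded fries 22.00, smash burger 18.60, lamb kofta 18.40, elote 14.23.
Taking lamb kofta + loaded fries + elote + poke bowl + bahn mi: 76 min used, 790 in profit.
Nothing else feasible within 76 min beats 790.

790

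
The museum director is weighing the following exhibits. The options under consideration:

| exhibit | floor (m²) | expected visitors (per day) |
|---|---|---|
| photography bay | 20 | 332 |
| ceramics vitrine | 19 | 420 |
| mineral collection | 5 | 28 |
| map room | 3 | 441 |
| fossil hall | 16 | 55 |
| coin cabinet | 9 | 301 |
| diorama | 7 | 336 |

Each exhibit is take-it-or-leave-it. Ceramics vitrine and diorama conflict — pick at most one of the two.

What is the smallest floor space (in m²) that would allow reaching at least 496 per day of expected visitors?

10

Need the lightest bundle worth ≥ 496.
map room + diorama reaches 777 using 10 m².
Any bundle with less than 10 m² falls short of 496.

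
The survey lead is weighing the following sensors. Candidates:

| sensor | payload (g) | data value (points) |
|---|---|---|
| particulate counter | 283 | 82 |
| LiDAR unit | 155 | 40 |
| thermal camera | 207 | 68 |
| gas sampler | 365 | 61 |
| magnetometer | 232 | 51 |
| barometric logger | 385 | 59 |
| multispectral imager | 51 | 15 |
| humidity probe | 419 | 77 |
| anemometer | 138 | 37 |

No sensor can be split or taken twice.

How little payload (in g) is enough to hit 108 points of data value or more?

362

Minimise g subject to total data value ≥ 108.
LiDAR unit + thermal camera reaches 108 using 362 g.
Below 362 g the best achievable stays under 108.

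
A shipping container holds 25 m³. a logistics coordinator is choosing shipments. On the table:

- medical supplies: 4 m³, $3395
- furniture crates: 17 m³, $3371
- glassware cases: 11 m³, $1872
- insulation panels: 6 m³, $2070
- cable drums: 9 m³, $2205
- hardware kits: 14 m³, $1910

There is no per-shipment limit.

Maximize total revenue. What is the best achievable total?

20370

6×medical supplies uses 24 of the 25 m³ and totals 20370.
Nothing else within 25 m³ beats 20370.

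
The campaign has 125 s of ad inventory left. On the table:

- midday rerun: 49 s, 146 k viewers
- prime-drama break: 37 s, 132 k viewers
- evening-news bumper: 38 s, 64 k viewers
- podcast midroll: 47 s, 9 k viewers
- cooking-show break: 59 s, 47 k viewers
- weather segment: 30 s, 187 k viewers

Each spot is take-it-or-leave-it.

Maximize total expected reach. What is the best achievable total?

Ranking by ratio (expected reach/s): weather segment 6.23, prime-drama break 3.57, midday rerun 2.98.
Best packing: midday rerun + prime-drama break + weather segment — 116 s, 465 total.

465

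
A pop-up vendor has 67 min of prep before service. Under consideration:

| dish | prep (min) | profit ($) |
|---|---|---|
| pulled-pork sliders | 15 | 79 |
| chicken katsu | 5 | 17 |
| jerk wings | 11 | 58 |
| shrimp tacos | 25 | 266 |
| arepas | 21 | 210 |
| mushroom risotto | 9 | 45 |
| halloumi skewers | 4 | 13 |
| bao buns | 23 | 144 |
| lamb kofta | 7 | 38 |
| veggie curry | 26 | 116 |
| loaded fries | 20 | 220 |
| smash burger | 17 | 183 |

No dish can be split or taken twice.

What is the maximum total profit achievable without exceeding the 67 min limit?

696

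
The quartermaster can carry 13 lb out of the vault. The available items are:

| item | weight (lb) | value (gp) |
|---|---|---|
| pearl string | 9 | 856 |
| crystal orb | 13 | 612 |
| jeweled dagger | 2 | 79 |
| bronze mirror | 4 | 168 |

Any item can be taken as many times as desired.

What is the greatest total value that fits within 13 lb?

Ranking by ratio (value/lb): pearl string 95.11, crystal orb 47.08, bronze mirror 42.00.
Pearl string + bronze mirror uses 13 of the 13 lb and totals 1024.

1024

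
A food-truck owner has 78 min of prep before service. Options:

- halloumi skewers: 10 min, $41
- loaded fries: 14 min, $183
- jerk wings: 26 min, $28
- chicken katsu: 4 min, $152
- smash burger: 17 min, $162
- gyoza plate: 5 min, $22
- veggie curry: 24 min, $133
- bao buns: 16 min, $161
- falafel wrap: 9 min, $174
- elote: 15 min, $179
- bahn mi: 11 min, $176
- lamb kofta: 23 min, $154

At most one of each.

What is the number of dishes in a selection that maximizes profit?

7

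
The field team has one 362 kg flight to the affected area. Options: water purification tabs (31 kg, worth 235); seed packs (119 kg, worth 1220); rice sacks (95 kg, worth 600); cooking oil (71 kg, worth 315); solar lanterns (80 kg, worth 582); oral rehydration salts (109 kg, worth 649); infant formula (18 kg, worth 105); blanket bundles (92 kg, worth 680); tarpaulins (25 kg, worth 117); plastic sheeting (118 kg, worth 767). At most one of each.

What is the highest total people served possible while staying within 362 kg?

A density-first pass picks water purification tabs + seed packs + solar lanterns + infant formula + blanket bundles — 2822 at 340 kg.
Dropping solar lanterns and infant formula frees 98 kg; slotting in plastic sheeting (118 kg) lifts the total to 2902 at 360 kg.
That's the maximum — no swap from here does better than 2902.

2902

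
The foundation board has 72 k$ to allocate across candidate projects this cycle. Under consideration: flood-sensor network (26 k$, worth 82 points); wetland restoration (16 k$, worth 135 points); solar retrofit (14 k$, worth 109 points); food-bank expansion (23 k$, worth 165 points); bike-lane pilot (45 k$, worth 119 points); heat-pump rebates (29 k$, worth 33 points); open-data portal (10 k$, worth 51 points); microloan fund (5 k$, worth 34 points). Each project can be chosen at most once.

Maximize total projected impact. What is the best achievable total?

Density check — wetland restoration 8.44, solar retrofit 7.79, food-bank expansion 7.17 are the best per k$.
Best packing: wetland restoration + solar retrofit + food-bank expansion + open-data portal + microloan fund — 68 k$, 494 total.
The closest alternative, wetland restoration + solar retrofit + food-bank expansion + open-data portal, reaches only 460.

494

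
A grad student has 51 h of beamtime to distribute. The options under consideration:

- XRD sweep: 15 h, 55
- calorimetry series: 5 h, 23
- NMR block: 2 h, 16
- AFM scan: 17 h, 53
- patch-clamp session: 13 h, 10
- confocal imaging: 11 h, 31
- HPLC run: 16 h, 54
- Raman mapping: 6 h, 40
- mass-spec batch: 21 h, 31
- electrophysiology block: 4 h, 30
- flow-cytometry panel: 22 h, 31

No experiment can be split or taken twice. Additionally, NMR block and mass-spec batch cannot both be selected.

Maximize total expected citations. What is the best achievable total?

By expected citations per h: NMR block 8.00, electrophysiology block 7.50, Raman mapping 6.67, calorimetry series 4.60 lead.
Best packing: XRD sweep + calorimetry series + NMR block + HPLC run + Raman mapping + electrophysiology block — 48 h, 218 total.

218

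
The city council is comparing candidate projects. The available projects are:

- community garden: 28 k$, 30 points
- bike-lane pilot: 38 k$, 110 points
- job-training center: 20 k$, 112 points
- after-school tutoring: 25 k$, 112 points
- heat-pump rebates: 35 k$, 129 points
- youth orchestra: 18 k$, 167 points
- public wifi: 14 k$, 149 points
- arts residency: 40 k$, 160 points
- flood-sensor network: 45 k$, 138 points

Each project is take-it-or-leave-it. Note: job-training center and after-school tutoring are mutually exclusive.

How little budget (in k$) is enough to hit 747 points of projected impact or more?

Look for the lowest-budget combination reaching 747.
community garden + job-training center + heat-pump rebates + youth orchestra + public wifi + arts residency reaches 747 using 155 k$.
No combination under 155 k$ hits 747.

155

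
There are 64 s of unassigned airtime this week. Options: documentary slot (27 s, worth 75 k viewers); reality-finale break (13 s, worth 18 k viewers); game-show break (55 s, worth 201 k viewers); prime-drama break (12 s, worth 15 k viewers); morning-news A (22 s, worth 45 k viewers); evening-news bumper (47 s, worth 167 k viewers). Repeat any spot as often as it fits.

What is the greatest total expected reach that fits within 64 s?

201

Taking game-show break: 55 s used, 201 in expected reach.
The spare 9 s is too small for any remaining spot, and no exchange beats 201.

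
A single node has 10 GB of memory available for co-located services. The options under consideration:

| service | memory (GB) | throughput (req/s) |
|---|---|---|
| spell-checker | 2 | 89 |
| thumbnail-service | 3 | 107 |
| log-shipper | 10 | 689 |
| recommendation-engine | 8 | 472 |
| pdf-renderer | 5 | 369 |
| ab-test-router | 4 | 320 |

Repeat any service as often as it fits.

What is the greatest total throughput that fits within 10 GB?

738

By throughput per GB: ab-test-router 80.00, pdf-renderer 73.80, log-shipper 68.90, recommendation-engine 59.00 lead.
Taking the top-ratio services first gives spell-checker + 2×ab-test-router for 729 (10 GB).
The 10 GB tied up in spell-checker and 2×ab-test-router is better spent on 2×pdf-renderer — total rises to 738 (10 GB).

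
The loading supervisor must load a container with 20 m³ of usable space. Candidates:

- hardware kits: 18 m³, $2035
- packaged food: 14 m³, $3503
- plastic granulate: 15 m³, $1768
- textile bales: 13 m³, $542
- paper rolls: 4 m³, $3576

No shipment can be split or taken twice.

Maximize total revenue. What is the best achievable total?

Best packing: packaged food + paper rolls — 18 m³, 7079 total.
The closest alternative, plastic granulate + paper rolls, reaches only 5344.

7079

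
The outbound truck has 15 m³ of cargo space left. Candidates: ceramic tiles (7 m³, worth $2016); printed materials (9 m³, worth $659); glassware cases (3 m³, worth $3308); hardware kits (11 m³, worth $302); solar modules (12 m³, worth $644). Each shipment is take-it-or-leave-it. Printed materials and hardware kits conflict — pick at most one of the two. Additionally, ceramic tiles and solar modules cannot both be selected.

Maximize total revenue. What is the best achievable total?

5324

Best packing: ceramic tiles + glassware cases — 10 m³, 5324 total.
Nothing else feasible within 15 m³ beats 5324.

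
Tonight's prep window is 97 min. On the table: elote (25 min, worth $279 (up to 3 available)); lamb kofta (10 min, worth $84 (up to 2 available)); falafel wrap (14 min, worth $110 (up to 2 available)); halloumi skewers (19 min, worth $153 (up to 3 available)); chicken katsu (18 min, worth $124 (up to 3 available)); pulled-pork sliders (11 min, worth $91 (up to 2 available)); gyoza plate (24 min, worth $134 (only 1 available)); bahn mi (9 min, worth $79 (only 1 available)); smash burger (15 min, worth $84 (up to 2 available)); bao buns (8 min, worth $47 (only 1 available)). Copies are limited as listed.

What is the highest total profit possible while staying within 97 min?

1019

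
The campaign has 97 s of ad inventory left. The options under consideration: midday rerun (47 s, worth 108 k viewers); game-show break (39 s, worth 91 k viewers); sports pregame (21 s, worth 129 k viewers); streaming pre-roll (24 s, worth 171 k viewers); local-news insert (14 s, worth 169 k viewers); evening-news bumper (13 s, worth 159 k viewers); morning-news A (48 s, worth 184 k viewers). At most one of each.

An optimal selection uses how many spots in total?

The maximum expected reach within 97 s is 641.
sports pregame + local-news insert + evening-news bumper + morning-news A hits 641 at 96 s.
Any selection reaching 641 contains exactly 4 spots.

4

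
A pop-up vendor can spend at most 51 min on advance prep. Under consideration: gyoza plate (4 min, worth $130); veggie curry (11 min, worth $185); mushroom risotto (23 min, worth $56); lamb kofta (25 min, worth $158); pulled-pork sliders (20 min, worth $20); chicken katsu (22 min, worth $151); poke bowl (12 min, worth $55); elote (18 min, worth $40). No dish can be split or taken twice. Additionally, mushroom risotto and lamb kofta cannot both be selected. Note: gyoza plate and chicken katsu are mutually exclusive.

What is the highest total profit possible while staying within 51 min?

473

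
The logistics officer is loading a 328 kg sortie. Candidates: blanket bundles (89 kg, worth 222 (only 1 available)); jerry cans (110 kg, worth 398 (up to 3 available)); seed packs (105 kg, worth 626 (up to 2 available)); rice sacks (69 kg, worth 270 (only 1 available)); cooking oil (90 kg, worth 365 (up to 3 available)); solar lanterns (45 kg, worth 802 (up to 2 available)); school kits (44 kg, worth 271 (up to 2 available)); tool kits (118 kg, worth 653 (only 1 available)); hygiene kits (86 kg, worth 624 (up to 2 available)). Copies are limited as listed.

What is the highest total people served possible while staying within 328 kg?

3125

Taking the top-ratio supplies first gives 2×solar lanterns + school kits + 2×hygiene kits for 3123 (306 kg).
Dropping hygiene kits frees 86 kg; slotting in seed packs (105 kg) lifts the total to 3125 at 325 kg.
No other feasible combination exceeds 3125.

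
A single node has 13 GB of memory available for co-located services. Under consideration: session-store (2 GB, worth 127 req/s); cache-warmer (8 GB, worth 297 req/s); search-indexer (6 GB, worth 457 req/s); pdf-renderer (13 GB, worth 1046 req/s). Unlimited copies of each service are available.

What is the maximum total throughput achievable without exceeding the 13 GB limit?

1046

Density check — pdf-renderer 80.46, search-indexer 76.17, session-store 63.50, cache-warmer 37.12 are the best per GB.
Pdf-renderer uses 13 of the 13 GB and totals 1046.
That's the maximum — no swap from here does better than 1046.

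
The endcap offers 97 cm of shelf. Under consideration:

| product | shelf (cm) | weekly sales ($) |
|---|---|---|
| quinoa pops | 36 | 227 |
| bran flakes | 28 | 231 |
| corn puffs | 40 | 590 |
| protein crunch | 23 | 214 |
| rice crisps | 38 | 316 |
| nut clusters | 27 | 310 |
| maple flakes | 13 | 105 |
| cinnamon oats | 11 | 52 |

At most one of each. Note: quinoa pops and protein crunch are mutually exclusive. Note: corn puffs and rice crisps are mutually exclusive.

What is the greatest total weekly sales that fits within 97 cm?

1131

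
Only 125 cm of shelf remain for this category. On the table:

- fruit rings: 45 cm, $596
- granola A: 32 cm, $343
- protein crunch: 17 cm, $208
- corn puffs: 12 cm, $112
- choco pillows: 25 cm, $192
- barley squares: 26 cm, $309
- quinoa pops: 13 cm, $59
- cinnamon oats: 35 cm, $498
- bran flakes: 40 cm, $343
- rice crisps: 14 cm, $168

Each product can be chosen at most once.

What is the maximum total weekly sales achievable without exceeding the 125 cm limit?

1611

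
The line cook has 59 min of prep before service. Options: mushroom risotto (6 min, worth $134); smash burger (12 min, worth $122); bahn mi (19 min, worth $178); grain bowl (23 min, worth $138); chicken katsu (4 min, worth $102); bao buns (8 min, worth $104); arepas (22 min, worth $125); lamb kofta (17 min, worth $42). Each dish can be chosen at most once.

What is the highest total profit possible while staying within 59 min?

By profit per min: chicken katsu 25.50, mushroom risotto 22.33, bao buns 13.00, smash burger 10.17 lead.
The ratio heuristic lands on mushroom risotto + smash burger + bahn mi + chicken katsu + bao buns (640) but leaves 10 min idle.
Replace smash burger with arepas: the trade gains 3 net, giving 643 at 59 min.
Nothing else within 59 min beats 643.

643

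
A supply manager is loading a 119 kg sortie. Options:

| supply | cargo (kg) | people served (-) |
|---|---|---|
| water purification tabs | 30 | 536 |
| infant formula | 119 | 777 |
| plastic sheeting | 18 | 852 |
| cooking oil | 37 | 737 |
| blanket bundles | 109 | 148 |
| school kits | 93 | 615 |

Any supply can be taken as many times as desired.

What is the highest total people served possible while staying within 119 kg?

The ratio ordering already packs tightly: 6×plastic sheeting, 108 kg, 5112.
No other feasible combination exceeds 5112.

5112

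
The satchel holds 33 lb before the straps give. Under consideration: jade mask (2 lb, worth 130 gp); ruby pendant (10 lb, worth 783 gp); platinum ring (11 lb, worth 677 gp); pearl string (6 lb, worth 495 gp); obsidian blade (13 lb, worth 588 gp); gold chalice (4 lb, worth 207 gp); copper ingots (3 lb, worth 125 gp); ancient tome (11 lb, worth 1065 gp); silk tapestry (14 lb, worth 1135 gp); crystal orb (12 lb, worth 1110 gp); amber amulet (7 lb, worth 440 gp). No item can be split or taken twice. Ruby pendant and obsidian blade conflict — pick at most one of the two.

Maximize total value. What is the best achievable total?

Density check — ancient tome 96.82, crystal orb 92.50, pearl string 82.50 are the best per lb.
Filling by ratio: jade mask + pearl string + ancient tome + crystal orb for 2800, with 2 lb left unused.
Dropping jade mask and pearl string frees 8 lb; slotting in ruby pendant (10 lb) lifts the total to 2958 at 33 lb.
Runner-up pearl string + gold chalice + ancient tome + crystal orb tops out at 2877.

2958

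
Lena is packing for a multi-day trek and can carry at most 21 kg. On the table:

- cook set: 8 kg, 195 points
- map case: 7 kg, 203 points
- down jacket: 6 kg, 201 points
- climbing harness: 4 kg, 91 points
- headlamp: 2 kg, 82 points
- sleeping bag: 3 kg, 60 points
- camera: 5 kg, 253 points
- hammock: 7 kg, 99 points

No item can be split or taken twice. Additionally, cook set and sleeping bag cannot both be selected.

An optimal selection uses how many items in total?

4

Optimal total is 739.
For example map case + down jacket + headlamp + camera achieves it, using 20 kg.
Every optimal selection uses 4 items.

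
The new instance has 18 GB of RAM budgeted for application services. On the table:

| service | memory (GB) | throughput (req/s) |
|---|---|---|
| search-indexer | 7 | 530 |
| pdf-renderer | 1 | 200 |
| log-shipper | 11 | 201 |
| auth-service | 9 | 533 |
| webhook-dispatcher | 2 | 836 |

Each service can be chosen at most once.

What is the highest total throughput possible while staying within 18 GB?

Taking the top-ratio services first gives search-indexer + pdf-renderer + webhook-dispatcher for 1566 (10 GB).
Replace pdf-renderer with auth-service: the trade gains 333 net, giving 1899 at 18 GB.
An exhaustive check of the 32 subsets confirms 1899.

1899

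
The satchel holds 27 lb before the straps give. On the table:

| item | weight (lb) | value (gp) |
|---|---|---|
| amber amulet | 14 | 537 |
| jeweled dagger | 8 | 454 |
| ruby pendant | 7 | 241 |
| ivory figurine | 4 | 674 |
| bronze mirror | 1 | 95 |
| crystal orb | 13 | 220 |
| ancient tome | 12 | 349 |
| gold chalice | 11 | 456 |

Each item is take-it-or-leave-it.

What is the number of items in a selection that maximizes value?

4

Best achievable value is 1760.
One optimal bundle: amber amulet + jeweled dagger + ivory figurine + bronze mirror (27 lb).
Any selection reaching 1760 contains exactly 4 items.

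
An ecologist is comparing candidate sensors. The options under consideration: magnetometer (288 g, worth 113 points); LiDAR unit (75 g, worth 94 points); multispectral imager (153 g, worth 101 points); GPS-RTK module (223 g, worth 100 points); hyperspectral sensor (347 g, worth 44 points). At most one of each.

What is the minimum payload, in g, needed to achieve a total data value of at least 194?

228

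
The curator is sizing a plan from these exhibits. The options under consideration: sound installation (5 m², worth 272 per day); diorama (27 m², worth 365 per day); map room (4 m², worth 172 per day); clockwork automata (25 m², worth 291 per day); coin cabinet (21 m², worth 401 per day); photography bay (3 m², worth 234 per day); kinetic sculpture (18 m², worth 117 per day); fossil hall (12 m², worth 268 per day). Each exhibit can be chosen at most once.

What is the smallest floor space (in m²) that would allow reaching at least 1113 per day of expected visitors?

Minimise m² subject to total expected visitors ≥ 1113.
sound installation + coin cabinet + photography bay + fossil hall: 1175 expected visitors at 41 m².
Any bundle with less than 41 m² falls short of 1113.

41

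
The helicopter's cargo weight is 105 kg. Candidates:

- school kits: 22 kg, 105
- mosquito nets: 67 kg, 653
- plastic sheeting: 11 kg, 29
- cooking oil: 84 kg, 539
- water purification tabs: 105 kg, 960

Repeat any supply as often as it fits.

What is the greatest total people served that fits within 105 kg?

960

Greedy by ratio would take school kits + mosquito nets + plastic sheeting: 100 kg used, total 787.
The 100 kg tied up in school kits and mosquito nets and plastic sheeting is better spent on water purification tabs — total rises to 960 (105 kg).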